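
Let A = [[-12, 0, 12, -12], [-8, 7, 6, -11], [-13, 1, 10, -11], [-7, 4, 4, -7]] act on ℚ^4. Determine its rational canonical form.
R = [[0, 0, 0, -12], [1, 0, 0, 4], [0, 1, 0, 15], [0, 0, 1, -2]]

The invariant factors of A (the non-unit diagonal entries of the Smith normal form of xI - A over ℚ[x]) are (x - 3)(x + 1)(x^2 + 4x - 4), each dividing the next. The characteristic polynomial is their product, (x - 3)(x + 1)(x^2 + 4x - 4).

The rational canonical form is the block-diagonal matrix of companion matrices C(f_i):
R = [[0, 0, 0, -12], [1, 0, 0, 4], [0, 1, 0, 15], [0, 0, 1, -2]].

Note the characteristic polynomial does not split into linear factors over ℚ, so A has no Jordan form over ℚ; the rational canonical form exists over any field.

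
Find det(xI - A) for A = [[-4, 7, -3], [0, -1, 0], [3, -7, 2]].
xI - A = [[x + 4, -7, 3], [0, x + 1, 0], [-3, 7, x - 2]].

Expanding det(xI - A) along the first row:
det(xI - A) = + (x + 4)·det([[x + 1, 0], [7, x - 2]]) - (-7)·det([[0, 0], [-3, x - 2]]) + (3)·det([[0, x + 1], [-3, 7]]).

Evaluating gives χ_A(x) = x^3 + 3x^2 + 3x + 1 = (x + 1)^3.

χ_A(x) = (x + 1)^3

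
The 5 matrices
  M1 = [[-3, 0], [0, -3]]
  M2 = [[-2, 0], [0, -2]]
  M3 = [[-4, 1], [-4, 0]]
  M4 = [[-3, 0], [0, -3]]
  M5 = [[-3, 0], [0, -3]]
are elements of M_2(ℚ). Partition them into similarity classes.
3 classes: {M1, M4, M5}, {M2}, {M3}

Characteristic polynomials: χ_{M1} = (x + 3)^2, χ_{M2} = (x + 2)^2, χ_{M3} = (x + 2)^2, χ_{M4} = (x + 3)^2, χ_{M5} = (x + 3)^2.

{M1, M4, M5}: invariant factors x + 3, x + 3.

{M2}: invariant factors x + 2, x + 2.

{M3}: invariant factors (x + 2)^2.

Matrices are similar if and only if their invariant-factor lists agree; the partition into similarity classes is {M1, M4, M5}, {M2}, {M3}.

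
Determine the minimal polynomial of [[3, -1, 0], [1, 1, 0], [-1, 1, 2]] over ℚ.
m_A(x) = (x - 2)^2

The characteristic polynomial factors as (x - 2)^3. The minimal polynomial is ∏(x - λ)^{k_λ} where k_λ is the size of the largest Jordan block at λ.

For λ = 2: rank(A - 2I) = 1, and the largest Jordan block has size 2 (the smallest k with rank((A - 2I)^k) = rank((A - 2I)^(k+1))).

So m_A(x) = (x - 2)^2.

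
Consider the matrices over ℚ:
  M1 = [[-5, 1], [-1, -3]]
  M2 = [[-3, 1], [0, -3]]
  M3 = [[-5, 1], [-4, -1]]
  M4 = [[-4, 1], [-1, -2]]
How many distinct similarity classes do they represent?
2 classes: {M1}, {M2, M3, M4}

Characteristic polynomials: χ_{M1} = (x + 4)^2, χ_{M2} = (x + 3)^2, χ_{M3} = (x + 3)^2, χ_{M4} = (x + 3)^2.

{M1}: invariant factors (x + 4)^2.

{M2, M3, M4}: invariant factors (x + 3)^2.

Matrices are similar if and only if their invariant-factor lists agree; the partition into similarity classes is {M1}, {M2, M3, M4}.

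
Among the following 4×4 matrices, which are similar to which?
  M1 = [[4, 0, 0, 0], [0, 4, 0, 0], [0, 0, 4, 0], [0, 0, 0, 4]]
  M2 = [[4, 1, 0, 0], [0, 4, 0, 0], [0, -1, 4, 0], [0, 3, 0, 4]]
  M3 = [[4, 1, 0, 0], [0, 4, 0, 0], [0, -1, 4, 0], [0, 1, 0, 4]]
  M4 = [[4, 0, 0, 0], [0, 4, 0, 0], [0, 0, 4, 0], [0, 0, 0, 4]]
Characteristic polynomials: χ_{M1} = (x - 4)^4, χ_{M2} = (x - 4)^4, χ_{M3} = (x - 4)^4, χ_{M4} = (x - 4)^4.

{M1, M4}: invariant factors x - 4, x - 4, x - 4, x - 4.

{M2, M3}: invariant factors x - 4, x - 4, (x - 4)^2.

Matrices are similar if and only if their invariant-factor lists agree; the partition into similarity classes is {M1, M4}, {M2, M3}.

2 classes: {M1, M4}, {M2, M3}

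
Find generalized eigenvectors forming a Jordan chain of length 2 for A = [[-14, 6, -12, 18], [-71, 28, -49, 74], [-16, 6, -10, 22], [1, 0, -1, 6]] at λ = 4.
v_1 = [[0, 2, 1, 0]]^T, v_2 = [[0, -1, -2, -1]]^T

We seek v_1 ∈ ker((A - 4I)^2) \ ker(A - 4I), then set v_{i+1} = (A - 4I) v_i.

One such chain is v_1 = [[0, 2, 1, 0]]^T, v_2 = [[0, -1, -2, -1]]^T. Check: (A - 4I) v_2 = [[0, 0, 0, 0]]^T = 0.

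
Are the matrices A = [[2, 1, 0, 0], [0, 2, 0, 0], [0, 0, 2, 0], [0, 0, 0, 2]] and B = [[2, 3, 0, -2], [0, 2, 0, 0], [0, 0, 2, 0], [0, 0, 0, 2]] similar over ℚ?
Two matrices over a field are similar if and only if they have the same invariant factors.

Both A and B have characteristic polynomial (x - 2)^4 and minimal polynomial (x - 2)^2. Computing further, both have invariant factors x - 2, x - 2, (x - 2)^2. Hence A and B are similar.

Yes.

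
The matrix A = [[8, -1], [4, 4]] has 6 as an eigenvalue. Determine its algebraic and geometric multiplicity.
algebraic multiplicity 2, geometric multiplicity 1

The characteristic polynomial is (x - 6)^2, so the factor x - 6 appears with exponent 2: the algebraic multiplicity is 2.

rank(A - 6I) = 1, so the eigenspace has dimension 2 - 1 = 1: the geometric multiplicity is 1.

Since 1 < 2, A is not diagonalizable.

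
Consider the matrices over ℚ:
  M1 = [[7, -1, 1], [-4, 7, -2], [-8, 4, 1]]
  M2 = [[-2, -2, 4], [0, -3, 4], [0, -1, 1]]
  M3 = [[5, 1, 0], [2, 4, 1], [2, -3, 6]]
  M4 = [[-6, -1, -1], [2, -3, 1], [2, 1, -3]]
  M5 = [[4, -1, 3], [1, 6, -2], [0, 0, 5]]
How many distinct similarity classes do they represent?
4 classes: {M1}, {M2}, {M3, M5}, {M4}

Characteristic polynomials: χ_{M1} = (x - 5)^3, χ_{M2} = (x + 1)^2(x + 2), χ_{M3} = (x - 5)^3, χ_{M4} = (x + 4)^3, χ_{M5} = (x - 5)^3.

{M1}: invariant factors x - 5, (x - 5)^2.

{M2}: invariant factors (x + 1)^2(x + 2).

{M3, M5}: invariant factors (x - 5)^3.

{M4}: invariant factors x + 4, (x + 4)^2.

Matrices are similar if and only if their invariant-factor lists agree; the partition into similarity classes is {M1}, {M2}, {M3, M5}, {M4}.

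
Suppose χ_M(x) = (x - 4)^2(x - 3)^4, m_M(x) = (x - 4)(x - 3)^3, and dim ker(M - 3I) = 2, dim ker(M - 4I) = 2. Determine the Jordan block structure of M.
Jordan blocks: (3, 3), (3, 1), (4, 1), (4, 1)

λ = 3: algebraic multiplicity 4 (exponent in χ_M), largest block size 3 (exponent in m_M), 2 blocks (geometric multiplicity). These force block sizes [3, 1].
λ = 4: algebraic multiplicity 2 (exponent in χ_M), largest block size 1 (exponent in m_M), 2 blocks (geometric multiplicity). These force block sizes [1, 1].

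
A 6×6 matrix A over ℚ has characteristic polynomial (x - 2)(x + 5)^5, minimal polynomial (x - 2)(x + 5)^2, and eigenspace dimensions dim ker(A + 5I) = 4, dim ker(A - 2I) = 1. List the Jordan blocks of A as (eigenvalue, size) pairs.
λ = -5: algebraic multiplicity 5 (exponent in χ_A), largest block size 2 (exponent in m_A), 4 blocks (geometric multiplicity). These force block sizes [2, 1, 1, 1].
λ = 2: algebraic multiplicity 1 (exponent in χ_A), largest block size 1 (exponent in m_A), 1 block (geometric multiplicity). This forces block sizes [1].

Jordan blocks: (-5, 2), (-5, 1), (-5, 1), (-5, 1), (2, 1)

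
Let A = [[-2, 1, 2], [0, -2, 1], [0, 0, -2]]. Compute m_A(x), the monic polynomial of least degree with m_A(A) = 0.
The characteristic polynomial factors as (x + 2)^3. The minimal polynomial is ∏(x - λ)^{k_λ} where k_λ is the size of the largest Jordan block at λ.

For λ = -2: rank(A + 2I) = 2, and the largest Jordan block has size 3 (the smallest k with rank((A + 2I)^k) = rank((A + 2I)^(k+1))).

So m_A(x) = (x + 2)^3.

m_A(x) = (x + 2)^3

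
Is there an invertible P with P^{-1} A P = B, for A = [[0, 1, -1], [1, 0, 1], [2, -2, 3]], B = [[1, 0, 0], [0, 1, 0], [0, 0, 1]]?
Both have characteristic polynomial (x - 1)^3, but the minimal polynomial of A is (x - 1)^2 while the minimal polynomial of B is x - 1. The minimal polynomial is a similarity invariant, so A and B are not similar.

No.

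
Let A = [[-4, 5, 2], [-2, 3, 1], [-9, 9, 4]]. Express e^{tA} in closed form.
A has Jordan form J = [[1, 1, 0], [0, 1, 1], [0, 0, 1]] with A = PJP^{-1}, so e^{tA} = P e^{tJ} P^{-1}.

For a Jordan block J_k(λ), e^{tJ_k(λ)} = e^{λt} · (I + tN + t^2 N^2/2! + ... + t^{k-1} N^{k-1}/(k-1)!) where N is the nilpotent superdiagonal part.

Assembling the blocks and conjugating back gives the entries of e^{tA} as shown above.

e^{tA} = [[(-3*t^2 - 10*t + 2)*e^{t}/2, t*(3*t + 10)*e^{t}/2, t*(t + 4)*e^{t}/2], [t*(-3*t - 4)*e^{t}/2, (3*t^2 + 4*t + 2)*e^{t}/2, t*(t + 2)*e^{t}/2], [-9*t*e^{t}, 9*t*e^{t}, (3*t + 1)*e^{t}]]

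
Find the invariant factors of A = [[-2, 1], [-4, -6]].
The Jordan structure of A has elementary divisors (x + 4)^2. Arranging the block sizes at each eigenvalue in decreasing order and taking row products gives the invariant factors.

Invariant factors (smallest first, each dividing the next): (x + 4)^2.

Check: the last factor (x + 4)^2 is the minimal polynomial, and the product (x + 4)^2 is the characteristic polynomial.

(x + 4)^2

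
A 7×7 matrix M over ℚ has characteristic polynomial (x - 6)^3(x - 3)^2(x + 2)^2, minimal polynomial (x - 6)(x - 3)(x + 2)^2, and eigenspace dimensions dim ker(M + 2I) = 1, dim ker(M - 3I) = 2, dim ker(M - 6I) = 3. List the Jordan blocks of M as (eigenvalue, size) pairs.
Jordan blocks: (-2, 2), (3, 1), (3, 1), (6, 1), (6, 1), (6, 1)

λ = -2: algebraic multiplicity 2 (exponent in χ_M), largest block size 2 (exponent in m_M), 1 block (geometric multiplicity). This forces block sizes [2].
λ = 3: algebraic multiplicity 2 (exponent in χ_M), largest block size 1 (exponent in m_M), 2 blocks (geometric multiplicity). These force block sizes [1, 1].
λ = 6: algebraic multiplicity 3 (exponent in χ_M), largest block size 1 (exponent in m_M), 3 blocks (geometric multiplicity). These force block sizes [1, 1, 1].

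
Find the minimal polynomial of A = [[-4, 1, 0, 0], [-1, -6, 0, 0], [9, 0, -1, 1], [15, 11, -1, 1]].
The characteristic polynomial factors as x^2(x + 5)^2. The minimal polynomial is ∏(x - λ)^{k_λ} where k_λ is the size of the largest Jordan block at λ.

For λ = -5: rank(A + 5I) = 3, and the largest Jordan block has size 2 (the smallest k with rank((A + 5I)^k) = rank((A + 5I)^(k+1))).
For λ = 0: rank(A) = 3, and the largest Jordan block has size 2 (the smallest k with rank(A^k) = rank(A^(k+1))).

So m_A(x) = x^2(x + 5)^2.

m_A(x) = x^2(x + 5)^2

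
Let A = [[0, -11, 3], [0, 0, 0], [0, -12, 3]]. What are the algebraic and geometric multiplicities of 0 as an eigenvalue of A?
The characteristic polynomial is x^2(x - 3), so the factor x appears with exponent 2: the algebraic multiplicity is 2.

rank(A) = 2, so the eigenspace has dimension 3 - 2 = 1: the geometric multiplicity is 1.

Since 1 < 2, A is not diagonalizable.

algebraic multiplicity 2, geometric multiplicity 1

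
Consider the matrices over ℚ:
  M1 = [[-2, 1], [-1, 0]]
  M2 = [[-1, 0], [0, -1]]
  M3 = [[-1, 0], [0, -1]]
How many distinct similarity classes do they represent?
Characteristic polynomials: χ_{M1} = (x + 1)^2, χ_{M2} = (x + 1)^2, χ_{M3} = (x + 1)^2.

{M1}: invariant factors (x + 1)^2.

{M2, M3}: invariant factors x + 1, x + 1.

Matrices are similar if and only if their invariant-factor lists agree; the partition into similarity classes is {M1}, {M2, M3}.

2 classes: {M1}, {M2, M3}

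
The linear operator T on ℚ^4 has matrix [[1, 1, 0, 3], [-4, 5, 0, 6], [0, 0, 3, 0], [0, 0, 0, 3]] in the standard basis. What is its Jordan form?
The characteristic polynomial is det(xI - A) = (x - 3)^4, so the eigenvalues are 3 (algebraic multiplicity 4).

For λ = 3: rank(A - 3I) = 1, rank((A - 3I)^2) = 0. The eigenspace has dimension 4 - 1 = 3, so there are 3 Jordan blocks; the rank sequence gives block sizes [2, 1, 1].

Assembling the blocks gives the Jordan form J above.

J = [[3, 1, 0, 0], [0, 3, 0, 0], [0, 0, 3, 0], [0, 0, 0, 3]]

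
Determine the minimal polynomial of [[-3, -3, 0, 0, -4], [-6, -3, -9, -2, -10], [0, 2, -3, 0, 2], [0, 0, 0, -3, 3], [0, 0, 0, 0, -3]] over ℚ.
m_A(x) = (x + 3)^3

The characteristic polynomial factors as (x + 3)^5. The minimal polynomial is ∏(x - λ)^{k_λ} where k_λ is the size of the largest Jordan block at λ.

For λ = -3: rank(A + 3I) = 3, and the largest Jordan block has size 3 (the smallest k with rank((A + 3I)^k) = rank((A + 3I)^(k+1))).

So m_A(x) = (x + 3)^3.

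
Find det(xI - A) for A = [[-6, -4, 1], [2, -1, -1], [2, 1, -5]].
χ_A(x) = (x + 4)^3

xI - A = [[x + 6, 4, -1], [-2, x + 1, 1], [-2, -1, x + 5]].

Expanding det(xI - A) along the first row:
det(xI - A) = + (x + 6)·det([[x + 1, 1], [-1, x + 5]]) - (4)·det([[-2, 1], [-2, x + 5]]) + (-1)·det([[-2, x + 1], [-2, -1]]).

Evaluating gives χ_A(x) = x^3 + 12x^2 + 48x + 64 = (x + 4)^3.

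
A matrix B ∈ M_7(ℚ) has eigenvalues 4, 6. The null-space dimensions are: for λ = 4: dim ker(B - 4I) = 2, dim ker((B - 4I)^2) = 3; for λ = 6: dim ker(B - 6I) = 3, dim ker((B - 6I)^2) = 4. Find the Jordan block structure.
Jordan blocks: (4, 2), (4, 1), (6, 2), (6, 1), (6, 1)

λ = 4: successive nullity increments [2, 1] count blocks of size ≥ k; block sizes are [2, 1].
λ = 6: successive nullity increments [3, 1] count blocks of size ≥ k; block sizes are [2, 1, 1].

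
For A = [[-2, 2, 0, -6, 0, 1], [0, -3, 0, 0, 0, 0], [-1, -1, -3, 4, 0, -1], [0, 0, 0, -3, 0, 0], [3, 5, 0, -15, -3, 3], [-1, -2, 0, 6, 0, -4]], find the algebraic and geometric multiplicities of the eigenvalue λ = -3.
The characteristic polynomial is (x + 3)^6, so the factor x + 3 appears with exponent 6: the algebraic multiplicity is 6.

rank(A + 3I) = 3, so the eigenspace has dimension 6 - 3 = 3: the geometric multiplicity is 3.

Since 3 < 6, A is not diagonalizable.

algebraic multiplicity 6, geometric multiplicity 3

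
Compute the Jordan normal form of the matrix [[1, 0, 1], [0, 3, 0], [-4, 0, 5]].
The characteristic polynomial is det(xI - A) = (x - 3)^3, so the eigenvalues are 3 (algebraic multiplicity 3).

For λ = 3: rank(A - 3I) = 1, rank((A - 3I)^2) = 0. The eigenspace has dimension 3 - 1 = 2, so there are 2 Jordan blocks; the rank sequence gives block sizes [2, 1].

Assembling the blocks gives the Jordan form J above.

J = [[3, 1, 0], [0, 3, 0], [0, 0, 3]]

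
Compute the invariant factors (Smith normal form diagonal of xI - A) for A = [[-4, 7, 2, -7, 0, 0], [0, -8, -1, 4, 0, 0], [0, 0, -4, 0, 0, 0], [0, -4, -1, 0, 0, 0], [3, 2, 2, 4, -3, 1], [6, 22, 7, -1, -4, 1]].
The Jordan structure of A has elementary divisors (x + 4)^2, (x + 4)^2, (x + 1)^2. Arranging the block sizes at each eigenvalue in decreasing order and taking row products gives the invariant factors.

Invariant factors (smallest first, each dividing the next): (x + 4)^2, (x + 1)^2(x + 4)^2.

Check: the last factor (x + 1)^2(x + 4)^2 is the minimal polynomial, and the product (x + 1)^2(x + 4)^4 is the characteristic polynomial.

(x + 4)^2, (x + 1)^2(x + 4)^2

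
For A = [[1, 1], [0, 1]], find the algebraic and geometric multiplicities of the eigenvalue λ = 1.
The characteristic polynomial is (x - 1)^2, so the factor x - 1 appears with exponent 2: the algebraic multiplicity is 2.

rank(A - I) = 1, so the eigenspace has dimension 2 - 1 = 1: the geometric multiplicity is 1.

Since 1 < 2, A is not diagonalizable.

algebraic multiplicity 2, geometric multiplicity 1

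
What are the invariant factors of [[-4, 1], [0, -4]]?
The Jordan structure of A has elementary divisors (x + 4)^2. Arranging the block sizes at each eigenvalue in decreasing order and taking row products gives the invariant factors.

Invariant factors (smallest first, each dividing the next): (x + 4)^2.

Check: the last factor (x + 4)^2 is the minimal polynomial, and the product (x + 4)^2 is the characteristic polynomial.

(x + 4)^2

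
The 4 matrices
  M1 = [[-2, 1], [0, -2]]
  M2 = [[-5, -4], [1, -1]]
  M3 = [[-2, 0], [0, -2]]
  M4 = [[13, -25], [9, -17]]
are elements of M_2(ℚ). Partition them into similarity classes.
3 classes: {M1, M4}, {M2}, {M3}

Characteristic polynomials: χ_{M1} = (x + 2)^2, χ_{M2} = (x + 3)^2, χ_{M3} = (x + 2)^2, χ_{M4} = (x + 2)^2.

{M1, M4}: invariant factors (x + 2)^2.

{M2}: invariant factors (x + 3)^2.

{M3}: invariant factors x + 2, x + 2.

Matrices are similar if and only if their invariant-factor lists agree; the partition into similarity classes is {M1, M4}, {M2}, {M3}.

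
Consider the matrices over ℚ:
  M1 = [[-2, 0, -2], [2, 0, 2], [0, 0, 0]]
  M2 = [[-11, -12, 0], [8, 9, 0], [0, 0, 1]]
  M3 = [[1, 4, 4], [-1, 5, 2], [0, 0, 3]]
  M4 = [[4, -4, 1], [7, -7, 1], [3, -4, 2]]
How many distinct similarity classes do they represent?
Characteristic polynomials: χ_{M1} = x^2(x + 2), χ_{M2} = (x - 1)^2(x + 3), χ_{M3} = (x - 3)^3, χ_{M4} = (x - 1)^2(x + 3).

{M1}: invariant factors x, x(x + 2).

{M2}: invariant factors x - 1, (x - 1)(x + 3).

{M3}: invariant factors x - 3, (x - 3)^2.

{M4}: invariant factors (x - 1)^2(x + 3).

Matrices are similar if and only if their invariant-factor lists agree; the partition into similarity classes is {M1}, {M2}, {M3}, {M4}.

4 classes: {M1}, {M2}, {M3}, {M4}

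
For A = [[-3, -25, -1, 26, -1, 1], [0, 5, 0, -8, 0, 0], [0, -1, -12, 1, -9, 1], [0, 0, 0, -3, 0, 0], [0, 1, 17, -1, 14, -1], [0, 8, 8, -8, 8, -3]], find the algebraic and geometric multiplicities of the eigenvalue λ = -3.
The characteristic polynomial is (x - 5)^2(x + 3)^4, so the factor x + 3 appears with exponent 4: the algebraic multiplicity is 4.

rank(A + 3I) = 4, so the eigenspace has dimension 6 - 4 = 2: the geometric multiplicity is 2.

Since 2 < 4, A is not diagonalizable.

algebraic multiplicity 4, geometric multiplicity 2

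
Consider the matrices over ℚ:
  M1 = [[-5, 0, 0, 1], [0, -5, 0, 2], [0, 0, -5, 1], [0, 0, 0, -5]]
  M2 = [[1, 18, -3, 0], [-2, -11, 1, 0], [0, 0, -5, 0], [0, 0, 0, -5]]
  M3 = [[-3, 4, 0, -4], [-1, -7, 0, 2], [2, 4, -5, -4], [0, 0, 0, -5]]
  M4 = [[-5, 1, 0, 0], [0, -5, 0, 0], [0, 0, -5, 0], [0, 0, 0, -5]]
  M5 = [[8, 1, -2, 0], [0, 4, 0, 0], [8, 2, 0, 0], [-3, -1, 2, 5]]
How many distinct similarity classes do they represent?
2 classes: {M1, M2, M3, M4}, {M5}

Characteristic polynomials: χ_{M1} = (x + 5)^4, χ_{M2} = (x + 5)^4, χ_{M3} = (x + 5)^4, χ_{M4} = (x + 5)^4, χ_{M5} = (x - 5)(x - 4)^3.

{M1, M2, M3, M4}: invariant factors x + 5, x + 5, (x + 5)^2.

{M5}: invariant factors x - 4, (x - 5)(x - 4)^2.

Matrices are similar if and only if their invariant-factor lists agree; the partition into similarity classes is {M1, M2, M3, M4}, {M5}.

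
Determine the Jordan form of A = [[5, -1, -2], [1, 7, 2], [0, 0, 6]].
J = [[6, 1, 0], [0, 6, 0], [0, 0, 6]]

The characteristic polynomial is det(xI - A) = (x - 6)^3, so the eigenvalues are 6 (algebraic multiplicity 3).

For λ = 6: rank(A - 6I) = 1, rank((A - 6I)^2) = 0. The eigenspace has dimension 3 - 1 = 2, so there are 2 Jordan blocks; the rank sequence gives block sizes [2, 1].

Assembling the blocks gives the Jordan form J above.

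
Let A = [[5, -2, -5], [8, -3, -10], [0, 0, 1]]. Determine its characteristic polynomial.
xI - A = [[x - 5, 2, 5], [-8, x + 3, 10], [0, 0, x - 1]].

Expanding det(xI - A) along the first row:
det(xI - A) = + (x - 5)·det([[x + 3, 10], [0, x - 1]]) - (2)·det([[-8, 10], [0, x - 1]]) + (5)·det([[-8, x + 3], [0, 0]]).

Evaluating gives χ_A(x) = x^3 - 3x^2 + 3x - 1 = (x - 1)^3.

χ_A(x) = (x - 1)^3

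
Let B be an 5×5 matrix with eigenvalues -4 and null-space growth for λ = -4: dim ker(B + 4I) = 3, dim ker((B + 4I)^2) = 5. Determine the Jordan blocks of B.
λ = -4: successive nullity increments [3, 2] count blocks of size ≥ k; block sizes are [2, 2, 1].

Jordan blocks: (-4, 2), (-4, 2), (-4, 1)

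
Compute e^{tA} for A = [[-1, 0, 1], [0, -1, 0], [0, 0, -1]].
A has Jordan form J = [[-1, 1, 0], [0, -1, 0], [0, 0, -1]] with A = PJP^{-1}, so e^{tA} = P e^{tJ} P^{-1}.

For a Jordan block J_k(λ), e^{tJ_k(λ)} = e^{λt} · (I + tN + t^2 N^2/2! + ... + t^{k-1} N^{k-1}/(k-1)!) where N is the nilpotent superdiagonal part.

Assembling the blocks and conjugating back gives the entries of e^{tA} as shown above.

e^{tA} = [[e^{-t}, 0, t*e^{-t}], [0, e^{-t}, 0], [0, 0, e^{-t}]]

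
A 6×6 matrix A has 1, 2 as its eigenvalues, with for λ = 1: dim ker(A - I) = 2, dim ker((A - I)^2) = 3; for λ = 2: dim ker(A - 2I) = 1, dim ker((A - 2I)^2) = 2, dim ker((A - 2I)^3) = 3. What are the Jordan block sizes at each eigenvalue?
Jordan blocks: (1, 2), (1, 1), (2, 3)

λ = 1: successive nullity increments [2, 1] count blocks of size ≥ k; block sizes are [2, 1].
λ = 2: successive nullity increments [1, 1, 1] count blocks of size ≥ k; block sizes are [3].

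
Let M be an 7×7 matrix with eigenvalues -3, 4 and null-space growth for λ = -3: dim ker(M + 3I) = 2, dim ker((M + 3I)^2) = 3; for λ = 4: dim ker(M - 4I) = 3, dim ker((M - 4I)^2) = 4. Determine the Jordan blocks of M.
Jordan blocks: (-3, 2), (-3, 1), (4, 2), (4, 1), (4, 1)

λ = -3: successive nullity increments [2, 1] count blocks of size ≥ k; block sizes are [2, 1].
λ = 4: successive nullity increments [3, 1] count blocks of size ≥ k; block sizes are [2, 1, 1].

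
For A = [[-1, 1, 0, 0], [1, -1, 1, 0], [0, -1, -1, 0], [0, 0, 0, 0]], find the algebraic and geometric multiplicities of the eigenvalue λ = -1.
algebraic multiplicity 3, geometric multiplicity 1

The characteristic polynomial is x(x + 1)^3, so the factor x + 1 appears with exponent 3: the algebraic multiplicity is 3.

rank(A + I) = 3, so the eigenspace has dimension 4 - 3 = 1: the geometric multiplicity is 1.

Since 1 < 3, A is not diagonalizable.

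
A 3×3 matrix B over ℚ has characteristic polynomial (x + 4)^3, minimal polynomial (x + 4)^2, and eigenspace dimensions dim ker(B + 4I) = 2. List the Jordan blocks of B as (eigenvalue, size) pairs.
Jordan blocks: (-4, 2), (-4, 1)

λ = -4: algebraic multiplicity 3 (exponent in χ_B), largest block size 2 (exponent in m_B), 2 blocks (geometric multiplicity). These force block sizes [2, 1].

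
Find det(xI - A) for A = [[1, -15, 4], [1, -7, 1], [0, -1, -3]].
χ_A(x) = (x + 3)^3

xI - A = [[x - 1, 15, -4], [-1, x + 7, -1], [0, 1, x + 3]].

Expanding det(xI - A) along the first row:
det(xI - A) = + (x - 1)·det([[x + 7, -1], [1, x + 3]]) - (15)·det([[-1, -1], [0, x + 3]]) + (-4)·det([[-1, x + 7], [0, 1]]).

Evaluating gives χ_A(x) = x^3 + 9x^2 + 27x + 27 = (x + 3)^3.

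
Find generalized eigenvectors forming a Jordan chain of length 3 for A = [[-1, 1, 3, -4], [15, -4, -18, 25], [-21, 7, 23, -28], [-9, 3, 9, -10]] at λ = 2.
v_1 = [[0, -2, 2, 1]]^T, v_2 = [[0, 1, 0, 0]]^T, v_3 = [[1, -6, 7, 3]]^T

We seek v_1 ∈ ker((A - 2I)^3) \ ker((A - 2I)^2), then set v_{i+1} = (A - 2I) v_i.

One such chain is v_1 = [[0, -2, 2, 1]]^T, v_2 = [[0, 1, 0, 0]]^T, v_3 = [[1, -6, 7, 3]]^T. Check: (A - 2I) v_3 = [[0, 0, 0, 0]]^T = 0.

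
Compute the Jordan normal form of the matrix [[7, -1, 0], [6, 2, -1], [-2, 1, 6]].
J = [[5, 1, 0], [0, 5, 1], [0, 0, 5]]

The characteristic polynomial is det(xI - A) = (x - 5)^3, so the eigenvalues are 5 (algebraic multiplicity 3).

For λ = 5: rank(A - 5I) = 2, rank((A - 5I)^2) = 1, rank((A - 5I)^3) = 0. The eigenspace has dimension 3 - 2 = 1, so there is 1 Jordan block; the rank sequence gives block sizes [3].

Assembling the blocks gives the Jordan form J above.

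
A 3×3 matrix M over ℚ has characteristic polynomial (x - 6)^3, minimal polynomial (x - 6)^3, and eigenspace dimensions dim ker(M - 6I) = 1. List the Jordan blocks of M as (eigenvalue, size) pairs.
λ = 6: algebraic multiplicity 3 (exponent in χ_M), largest block size 3 (exponent in m_M), 1 block (geometric multiplicity). This forces block sizes [3].

Jordan blocks: (6, 3)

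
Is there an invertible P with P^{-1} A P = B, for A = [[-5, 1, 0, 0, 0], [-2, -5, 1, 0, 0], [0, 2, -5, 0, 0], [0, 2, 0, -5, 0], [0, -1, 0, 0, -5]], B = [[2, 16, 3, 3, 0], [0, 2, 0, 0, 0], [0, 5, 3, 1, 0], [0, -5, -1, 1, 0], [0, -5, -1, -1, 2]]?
trace(A) = -25 but trace(B) = 10. The trace is a similarity invariant, so A and B are not similar.

No.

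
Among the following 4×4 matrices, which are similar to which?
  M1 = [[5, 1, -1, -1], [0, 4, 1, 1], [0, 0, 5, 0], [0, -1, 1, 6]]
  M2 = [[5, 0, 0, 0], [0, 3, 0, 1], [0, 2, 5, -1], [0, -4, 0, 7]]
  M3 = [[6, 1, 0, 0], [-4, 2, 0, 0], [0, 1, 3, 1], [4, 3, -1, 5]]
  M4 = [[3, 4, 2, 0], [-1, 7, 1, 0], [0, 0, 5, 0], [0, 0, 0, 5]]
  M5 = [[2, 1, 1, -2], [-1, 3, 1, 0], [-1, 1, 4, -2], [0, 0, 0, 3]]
Characteristic polynomials: χ_{M1} = (x - 5)^4, χ_{M2} = (x - 5)^4, χ_{M3} = (x - 4)^4, χ_{M4} = (x - 5)^4, χ_{M5} = (x - 3)^4.

{M1, M2, M4}: invariant factors x - 5, x - 5, (x - 5)^2.

{M3}: invariant factors (x - 4)^2, (x - 4)^2.

{M5}: invariant factors x - 3, (x - 3)^3.

Matrices are similar if and only if their invariant-factor lists agree; the partition into similarity classes is {M1, M2, M4}, {M3}, {M5}.

3 classes: {M1, M2, M4}, {M3}, {M5}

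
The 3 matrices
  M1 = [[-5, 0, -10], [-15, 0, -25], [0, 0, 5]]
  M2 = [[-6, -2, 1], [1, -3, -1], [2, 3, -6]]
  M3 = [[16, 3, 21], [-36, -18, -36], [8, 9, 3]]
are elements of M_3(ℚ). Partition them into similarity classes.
Characteristic polynomials: χ_{M1} = x(x - 5)(x + 5), χ_{M2} = (x + 5)^3, χ_{M3} = x(x - 6)(x + 5).

{M1}: invariant factors x(x - 5)(x + 5).

{M2}: invariant factors (x + 5)^3.

{M3}: invariant factors x(x - 6)(x + 5).

Matrices are similar if and only if their invariant-factor lists agree; the partition into similarity classes is {M1}, {M2}, {M3}.

3 classes: {M1}, {M2}, {M3}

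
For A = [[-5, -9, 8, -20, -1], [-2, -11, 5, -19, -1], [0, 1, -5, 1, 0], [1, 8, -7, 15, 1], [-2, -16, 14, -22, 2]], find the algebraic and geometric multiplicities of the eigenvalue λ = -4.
algebraic multiplicity 3, geometric multiplicity 1

The characteristic polynomial is (x - 4)^2(x + 4)^3, so the factor x + 4 appears with exponent 3: the algebraic multiplicity is 3.

rank(A + 4I) = 4, so the eigenspace has dimension 5 - 4 = 1: the geometric multiplicity is 1.

Since 1 < 3, A is not diagonalizable.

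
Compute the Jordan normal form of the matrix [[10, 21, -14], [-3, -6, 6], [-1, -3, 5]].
The characteristic polynomial is det(xI - A) = (x - 3)^3, so the eigenvalues are 3 (algebraic multiplicity 3).

For λ = 3: rank(A - 3I) = 1, rank((A - 3I)^2) = 0. The eigenspace has dimension 3 - 1 = 2, so there are 2 Jordan blocks; the rank sequence gives block sizes [2, 1].

Assembling the blocks gives the Jordan form J above.

J = [[3, 1, 0], [0, 3, 0], [0, 0, 3]]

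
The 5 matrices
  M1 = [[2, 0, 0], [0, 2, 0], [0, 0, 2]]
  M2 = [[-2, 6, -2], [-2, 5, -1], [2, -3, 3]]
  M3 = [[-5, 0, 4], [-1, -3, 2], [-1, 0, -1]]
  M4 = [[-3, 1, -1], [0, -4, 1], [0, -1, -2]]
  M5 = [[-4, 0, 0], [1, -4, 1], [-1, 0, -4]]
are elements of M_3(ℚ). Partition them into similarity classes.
Characteristic polynomials: χ_{M1} = (x - 2)^3, χ_{M2} = (x - 2)^3, χ_{M3} = (x + 3)^3, χ_{M4} = (x + 3)^3, χ_{M5} = (x + 4)^3.

{M1}: invariant factors x - 2, x - 2, x - 2.

{M2}: invariant factors x - 2, (x - 2)^2.

{M3, M4}: invariant factors x + 3, (x + 3)^2.

{M5}: invariant factors (x + 4)^3.

Matrices are similar if and only if their invariant-factor lists agree; the partition into similarity classes is {M1}, {M2}, {M3, M4}, {M5}.

4 classes: {M1}, {M2}, {M3, M4}, {M5}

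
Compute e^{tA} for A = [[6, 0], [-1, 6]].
A has Jordan form J = [[6, 1], [0, 6]] with A = PJP^{-1}, so e^{tA} = P e^{tJ} P^{-1}.

For a Jordan block J_k(λ), e^{tJ_k(λ)} = e^{λt} · (I + tN + t^2 N^2/2! + ... + t^{k-1} N^{k-1}/(k-1)!) where N is the nilpotent superdiagonal part.

Assembling the blocks and conjugating back gives the entries of e^{tA} as shown above.

e^{tA} = [[e^{6*t}, 0], [-t*e^{6*t}, e^{6*t}]]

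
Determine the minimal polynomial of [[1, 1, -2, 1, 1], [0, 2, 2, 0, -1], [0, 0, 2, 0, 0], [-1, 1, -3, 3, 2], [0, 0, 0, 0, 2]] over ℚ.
m_A(x) = (x - 2)^3

The characteristic polynomial factors as (x - 2)^5. The minimal polynomial is ∏(x - λ)^{k_λ} where k_λ is the size of the largest Jordan block at λ.

For λ = 2: rank(A - 2I) = 3, and the largest Jordan block has size 3 (the smallest k with rank((A - 2I)^k) = rank((A - 2I)^(k+1))).

So m_A(x) = (x - 2)^3.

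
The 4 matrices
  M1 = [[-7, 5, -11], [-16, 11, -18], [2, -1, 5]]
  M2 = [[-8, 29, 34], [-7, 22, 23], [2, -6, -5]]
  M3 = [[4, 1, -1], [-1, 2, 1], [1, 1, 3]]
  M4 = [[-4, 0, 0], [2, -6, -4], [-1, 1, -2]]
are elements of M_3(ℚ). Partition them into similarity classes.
2 classes: {M1, M2, M3}, {M4}

Characteristic polynomials: χ_{M1} = (x - 3)^3, χ_{M2} = (x - 3)^3, χ_{M3} = (x - 3)^3, χ_{M4} = (x + 4)^3.

{M1, M2, M3}: invariant factors (x - 3)^3.

{M4}: invariant factors x + 4, (x + 4)^2.

Matrices are similar if and only if their invariant-factor lists agree; the partition into similarity classes is {M1, M2, M3}, {M4}.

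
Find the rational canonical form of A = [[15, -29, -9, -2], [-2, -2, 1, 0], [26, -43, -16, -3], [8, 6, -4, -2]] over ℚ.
The invariant factors of A (the non-unit diagonal entries of the Smith normal form of xI - A over ℚ[x]) are x + 3, (x - 4)(x + 3)^2, each dividing the next. The characteristic polynomial is their product, (x - 4)(x + 3)^3.

The rational canonical form is the block-diagonal matrix of companion matrices C(f_i):
R = [[-3, 0, 0, 0], [0, 0, 0, 36], [0, 1, 0, 15], [0, 0, 1, -2]].

R = [[-3, 0, 0, 0], [0, 0, 0, 36], [0, 1, 0, 15], [0, 0, 1, -2]]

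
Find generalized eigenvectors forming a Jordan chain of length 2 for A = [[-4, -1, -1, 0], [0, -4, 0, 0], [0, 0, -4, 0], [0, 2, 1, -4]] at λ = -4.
v_1 = [[2, 1, -1, -3]]^T, v_2 = [[0, 0, 0, 1]]^T

We seek v_1 ∈ ker((A + 4I)^2) \ ker(A + 4I), then set v_{i+1} = (A + 4I) v_i.

One such chain is v_1 = [[2, 1, -1, -3]]^T, v_2 = [[0, 0, 0, 1]]^T. Check: (A + 4I) v_2 = [[0, 0, 0, 0]]^T = 0.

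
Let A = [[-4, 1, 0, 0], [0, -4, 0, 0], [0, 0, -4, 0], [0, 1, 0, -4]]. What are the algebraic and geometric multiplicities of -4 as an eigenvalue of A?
The characteristic polynomial is (x + 4)^4, so the factor x + 4 appears with exponent 4: the algebraic multiplicity is 4.

rank(A + 4I) = 1, so the eigenspace has dimension 4 - 1 = 3: the geometric multiplicity is 3.

Since 3 < 4, A is not diagonalizable.

algebraic multiplicity 4, geometric multiplicity 3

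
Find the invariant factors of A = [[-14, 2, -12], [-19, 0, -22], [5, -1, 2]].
(x + 4)^3

The Jordan structure of A has elementary divisors (x + 4)^3. Arranging the block sizes at each eigenvalue in decreasing order and taking row products gives the invariant factors.

Invariant factors (smallest first, each dividing the next): (x + 4)^3.

Check: the last factor (x + 4)^3 is the minimal polynomial, and the product (x + 4)^3 is the characteristic polynomial.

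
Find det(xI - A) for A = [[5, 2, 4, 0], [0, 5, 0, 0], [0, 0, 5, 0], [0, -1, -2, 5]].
χ_A(x) = (x - 5)^4

xI - A = [[x - 5, -2, -4, 0], [0, x - 5, 0, 0], [0, 0, x - 5, 0], [0, 1, 2, x - 5]].

Expanding det(xI - A) along the first row:
det(xI - A) = + (x - 5)·det([[x - 5, 0, 0], [0, x - 5, 0], [1, 2, x - 5]]) - (-2)·det([[0, 0, 0], [0, x - 5, 0], [0, 2, x - 5]]) + (-4)·det([[0, x - 5, 0], [0, 0, 0], [0, 1, x - 5]]) - (0)·det([[0, x - 5, 0], [0, 0, x - 5], [0, 1, 2]]).

Evaluating gives χ_A(x) = x^4 - 20x^3 + 150x^2 - 500x + 625 = (x - 5)^4.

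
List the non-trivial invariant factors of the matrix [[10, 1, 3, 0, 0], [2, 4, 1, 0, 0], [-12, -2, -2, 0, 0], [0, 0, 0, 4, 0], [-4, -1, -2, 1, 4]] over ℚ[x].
(x - 4)^2, (x - 4)^3

The Jordan structure of A has elementary divisors (x - 4)^3, (x - 4)^2. Arranging the block sizes at each eigenvalue in decreasing order and taking row products gives the invariant factors.

Invariant factors (smallest first, each dividing the next): (x - 4)^2, (x - 4)^3.

Check: the last factor (x - 4)^3 is the minimal polynomial, and the product (x - 4)^5 is the characteristic polynomial.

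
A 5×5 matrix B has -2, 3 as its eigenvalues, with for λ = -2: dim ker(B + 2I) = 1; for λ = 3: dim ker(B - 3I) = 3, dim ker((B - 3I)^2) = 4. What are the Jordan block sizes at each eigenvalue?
Jordan blocks: (-2, 1), (3, 2), (3, 1), (3, 1)

λ = -2: successive nullity increments [1] count blocks of size ≥ k; block sizes are [1].
λ = 3: successive nullity increments [3, 1] count blocks of size ≥ k; block sizes are [2, 1, 1].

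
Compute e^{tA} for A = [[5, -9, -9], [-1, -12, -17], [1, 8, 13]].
A has Jordan form J = [[-4, 0, 0], [0, 5, 1], [0, 0, 5]] with A = PJP^{-1}, so e^{tA} = P e^{tJ} P^{-1}.

For a Jordan block J_k(λ), e^{tJ_k(λ)} = e^{λt} · (I + tN + t^2 N^2/2! + ... + t^{k-1} N^{k-1}/(k-1)!) where N is the nilpotent superdiagonal part.

Assembling the blocks and conjugating back gives the entries of e^{tA} as shown above.

e^{tA} = [[e^{5*t}, (1 - e^{9*t})*e^{-4*t}, (1 - e^{9*t})*e^{-4*t}], [-t*e^{5*t}, ((t - 1)*e^{9*t} + 2)*e^{-4*t}, ((t - 2)*e^{9*t} + 2)*e^{-4*t}], [t*e^{5*t}, ((1 - t)*e^{9*t} - 1)*e^{-4*t}, ((2 - t)*e^{9*t} - 1)*e^{-4*t}]]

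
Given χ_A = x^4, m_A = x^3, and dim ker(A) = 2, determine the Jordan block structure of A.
λ = 0: algebraic multiplicity 4 (exponent in χ_A), largest block size 3 (exponent in m_A), 2 blocks (geometric multiplicity). These force block sizes [3, 1].

Jordan blocks: (0, 3), (0, 1)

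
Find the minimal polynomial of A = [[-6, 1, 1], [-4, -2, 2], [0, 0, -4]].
The characteristic polynomial factors as (x + 4)^3. The minimal polynomial is ∏(x - λ)^{k_λ} where k_λ is the size of the largest Jordan block at λ.

For λ = -4: rank(A + 4I) = 1, and the largest Jordan block has size 2 (the smallest k with rank((A + 4I)^k) = rank((A + 4I)^(k+1))).

So m_A(x) = (x + 4)^2.

m_A(x) = (x + 4)^2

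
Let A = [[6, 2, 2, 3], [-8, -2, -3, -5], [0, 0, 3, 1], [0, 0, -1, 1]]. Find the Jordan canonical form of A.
J = [[2, 1, 0, 0], [0, 2, 1, 0], [0, 0, 2, 0], [0, 0, 0, 2]]

The characteristic polynomial is det(xI - A) = (x - 2)^4, so the eigenvalues are 2 (algebraic multiplicity 4).

For λ = 2: rank(A - 2I) = 2, rank((A - 2I)^2) = 1, rank((A - 2I)^3) = 0. The eigenspace has dimension 4 - 2 = 2, so there are 2 Jordan blocks; the rank sequence gives block sizes [3, 1].

Assembling the blocks gives the Jordan form J above.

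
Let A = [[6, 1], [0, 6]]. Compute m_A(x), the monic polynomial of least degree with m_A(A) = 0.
The characteristic polynomial factors as (x - 6)^2. The minimal polynomial is ∏(x - λ)^{k_λ} where k_λ is the size of the largest Jordan block at λ.

For λ = 6: rank(A - 6I) = 1, and the largest Jordan block has size 2 (the smallest k with rank((A - 6I)^k) = rank((A - 6I)^(k+1))).

So m_A(x) = (x - 6)^2.

m_A(x) = (x - 6)^2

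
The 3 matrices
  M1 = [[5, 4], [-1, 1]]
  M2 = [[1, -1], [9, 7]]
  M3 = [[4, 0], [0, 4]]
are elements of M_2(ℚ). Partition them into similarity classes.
Characteristic polynomials: χ_{M1} = (x - 3)^2, χ_{M2} = (x - 4)^2, χ_{M3} = (x - 4)^2.

{M1}: invariant factors (x - 3)^2.

{M2}: invariant factors (x - 4)^2.

{M3}: invariant factors x - 4, x - 4.

Matrices are similar if and only if their invariant-factor lists agree; the partition into similarity classes is {M1}, {M2}, {M3}.

3 classes: {M1}, {M2}, {M3}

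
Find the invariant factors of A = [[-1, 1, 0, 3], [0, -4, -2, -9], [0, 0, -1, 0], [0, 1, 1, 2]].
x + 1, (x + 1)^3

The Jordan structure of A has elementary divisors (x + 1)^3, (x + 1). Arranging the block sizes at each eigenvalue in decreasing order and taking row products gives the invariant factors.

Invariant factors (smallest first, each dividing the next): x + 1, (x + 1)^3.

Check: the last factor (x + 1)^3 is the minimal polynomial, and the product (x + 1)^4 is the characteristic polynomial.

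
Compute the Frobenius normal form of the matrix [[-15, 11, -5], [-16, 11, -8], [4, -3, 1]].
The invariant factors of A (the non-unit diagonal entries of the Smith normal form of xI - A over ℚ[x]) are (x + 1)^3, each dividing the next. The characteristic polynomial is their product, (x + 1)^3.

The rational canonical form is the block-diagonal matrix of companion matrices C(f_i):
R = [[0, 0, -1], [1, 0, -3], [0, 1, -3]].

R = [[0, 0, -1], [1, 0, -3], [0, 1, -3]]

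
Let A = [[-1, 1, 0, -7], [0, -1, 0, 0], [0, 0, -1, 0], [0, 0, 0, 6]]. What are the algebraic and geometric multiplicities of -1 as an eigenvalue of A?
The characteristic polynomial is (x - 6)(x + 1)^3, so the factor x + 1 appears with exponent 3: the algebraic multiplicity is 3.

rank(A + I) = 2, so the eigenspace has dimension 4 - 2 = 2: the geometric multiplicity is 2.

Since 2 < 3, A is not diagonalizable.

algebraic multiplicity 3, geometric multiplicity 2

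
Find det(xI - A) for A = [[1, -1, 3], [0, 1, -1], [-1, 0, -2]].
xI - A = [[x - 1, 1, -3], [0, x - 1, 1], [1, 0, x + 2]].

Expanding det(xI - A) along the first row:
det(xI - A) = + (x - 1)·det([[x - 1, 1], [0, x + 2]]) - (1)·det([[0, 1], [1, x + 2]]) + (-3)·det([[0, x - 1], [1, 0]]).

Evaluating gives χ_A(x) = x^3.

χ_A(x) = x^3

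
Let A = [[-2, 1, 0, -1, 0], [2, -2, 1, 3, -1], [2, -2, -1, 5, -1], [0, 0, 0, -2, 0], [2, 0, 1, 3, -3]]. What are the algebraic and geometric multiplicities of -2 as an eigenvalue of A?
The characteristic polynomial is (x + 2)^5, so the factor x + 2 appears with exponent 5: the algebraic multiplicity is 5.

rank(A + 2I) = 2, so the eigenspace has dimension 5 - 2 = 3: the geometric multiplicity is 3.

Since 3 < 5, A is not diagonalizable.

algebraic multiplicity 5, geometric multiplicity 3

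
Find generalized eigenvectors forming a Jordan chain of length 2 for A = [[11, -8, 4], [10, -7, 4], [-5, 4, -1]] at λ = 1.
v_1 = [[1, 1, 0]]^T, v_2 = [[2, 2, -1]]^T

We seek v_1 ∈ ker((A - I)^2) \ ker(A - I), then set v_{i+1} = (A - I) v_i.

One such chain is v_1 = [[1, 1, 0]]^T, v_2 = [[2, 2, -1]]^T. Check: (A - I) v_2 = [[0, 0, 0]]^T = 0.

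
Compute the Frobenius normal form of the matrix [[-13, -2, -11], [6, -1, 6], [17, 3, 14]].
R = [[0, 0, -5], [1, 0, 2], [0, 1, 0]]

The invariant factors of A (the non-unit diagonal entries of the Smith normal form of xI - A over ℚ[x]) are x^3 - 2x + 5, each dividing the next. The characteristic polynomial is their product, x^3 - 2x + 5.

The rational canonical form is the block-diagonal matrix of companion matrices C(f_i):
R = [[0, 0, -5], [1, 0, 2], [0, 1, 0]].

Note the characteristic polynomial does not split into linear factors over ℚ, so A has no Jordan form over ℚ; the rational canonical form exists over any field.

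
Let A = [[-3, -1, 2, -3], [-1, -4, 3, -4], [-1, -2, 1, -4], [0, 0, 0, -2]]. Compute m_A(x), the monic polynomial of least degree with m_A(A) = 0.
m_A(x) = (x + 2)^3

The characteristic polynomial factors as (x + 2)^4. The minimal polynomial is ∏(x - λ)^{k_λ} where k_λ is the size of the largest Jordan block at λ.

For λ = -2: rank(A + 2I) = 2, and the largest Jordan block has size 3 (the smallest k with rank((A + 2I)^k) = rank((A + 2I)^(k+1))).

So m_A(x) = (x + 2)^3.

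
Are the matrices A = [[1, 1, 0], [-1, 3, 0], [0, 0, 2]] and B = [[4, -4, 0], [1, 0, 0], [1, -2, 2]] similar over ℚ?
Yes.

Two matrices over a field are similar if and only if they have the same invariant factors.

Both A and B have characteristic polynomial (x - 2)^3 and minimal polynomial (x - 2)^2. Computing further, both have invariant factors x - 2, (x - 2)^2. Hence A and B are similar.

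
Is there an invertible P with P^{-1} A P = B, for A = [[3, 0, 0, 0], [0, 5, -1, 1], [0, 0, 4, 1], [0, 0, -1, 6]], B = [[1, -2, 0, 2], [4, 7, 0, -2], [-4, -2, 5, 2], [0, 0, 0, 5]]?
Both have characteristic polynomial (x - 5)^3(x - 3), but the minimal polynomial of A is (x - 5)^2(x - 3) while the minimal polynomial of B is (x - 5)(x - 3). The minimal polynomial is a similarity invariant, so A and B are not similar.

No.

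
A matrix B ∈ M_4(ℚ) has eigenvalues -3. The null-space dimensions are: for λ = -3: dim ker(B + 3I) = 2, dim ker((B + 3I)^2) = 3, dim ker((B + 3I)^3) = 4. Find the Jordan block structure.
λ = -3: successive nullity increments [2, 1, 1] count blocks of size ≥ k; block sizes are [3, 1].

Jordan blocks: (-3, 3), (-3, 1)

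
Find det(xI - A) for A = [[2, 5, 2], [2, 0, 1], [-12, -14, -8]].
xI - A = [[x - 2, -5, -2], [-2, x, -1], [12, 14, x + 8]].

Expanding det(xI - A) along the first row:
det(xI - A) = + (x - 2)·det([[x, -1], [14, x + 8]]) - (-5)·det([[-2, -1], [12, x + 8]]) + (-2)·det([[-2, x], [12, 14]]).

Evaluating gives χ_A(x) = x^3 + 6x^2 + 12x + 8 = (x + 2)^3.

χ_A(x) = (x + 2)^3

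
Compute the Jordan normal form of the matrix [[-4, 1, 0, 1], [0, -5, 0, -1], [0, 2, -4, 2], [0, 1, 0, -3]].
The characteristic polynomial is det(xI - A) = (x + 4)^4, so the eigenvalues are -4 (algebraic multiplicity 4).

For λ = -4: rank(A + 4I) = 1, rank((A + 4I)^2) = 0. The eigenspace has dimension 4 - 1 = 3, so there are 3 Jordan blocks; the rank sequence gives block sizes [2, 1, 1].

Assembling the blocks gives the Jordan form J above.

J = [[-4, 1, 0, 0], [0, -4, 0, 0], [0, 0, -4, 0], [0, 0, 0, -4]]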